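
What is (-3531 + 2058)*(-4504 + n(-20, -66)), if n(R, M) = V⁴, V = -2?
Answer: 6610824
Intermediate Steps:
n(R, M) = 16 (n(R, M) = (-2)⁴ = 16)
(-3531 + 2058)*(-4504 + n(-20, -66)) = (-3531 + 2058)*(-4504 + 16) = -1473*(-4488) = 6610824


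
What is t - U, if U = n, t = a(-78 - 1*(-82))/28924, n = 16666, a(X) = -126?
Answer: -34431965/2066 ≈ -16666.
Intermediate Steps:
t = -9/2066 (t = -126/28924 = -126*1/28924 = -9/2066 ≈ -0.0043562)
U = 16666
t - U = -9/2066 - 1*16666 = -9/2066 - 16666 = -34431965/2066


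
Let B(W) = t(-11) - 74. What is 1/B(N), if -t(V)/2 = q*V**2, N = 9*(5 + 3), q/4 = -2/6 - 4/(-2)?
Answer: -3/5062 ≈ -0.00059265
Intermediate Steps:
q = 20/3 (q = 4*(-2/6 - 4/(-2)) = 4*(-2*1/6 - 4*(-1/2)) = 4*(-1/3 + 2) = 4*(5/3) = 20/3 ≈ 6.6667)
N = 72 (N = 9*8 = 72)
t(V) = -40*V**2/3
B(W) = -5062/3 (B(W) = -40/3*(-11)**2 - 74 = -40/3*121 - 74 = -4840/3 - 74 = -5062/3)
1/B(N) = 1/(-5062/3) = -3/5062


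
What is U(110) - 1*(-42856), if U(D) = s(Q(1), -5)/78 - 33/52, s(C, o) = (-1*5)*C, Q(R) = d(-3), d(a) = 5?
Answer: 6685387/156 ≈ 42855.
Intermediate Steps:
Q(R) = 5
s(C, o) = -5*C
U(D) = -149/156 (U(D) = -5*5/78 - 33/52 = -25*1/78 - 33*1/52 = -25/78 - 33/52 = -149/156)
U(110) - 1*(-42856) = -149/156 - 1*(-42856) = -149/156 + 42856 = 6685387/156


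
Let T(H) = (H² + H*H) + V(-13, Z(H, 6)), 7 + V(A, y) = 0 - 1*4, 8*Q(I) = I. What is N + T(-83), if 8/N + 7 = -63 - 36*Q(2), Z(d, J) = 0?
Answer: 1087585/79 ≈ 13767.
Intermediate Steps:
Q(I) = I/8
V(A, y) = -11 (V(A, y) = -7 + (0 - 1*4) = -7 + (0 - 4) = -7 - 4 = -11)
T(H) = -11 + 2*H² (T(H) = (H² + H*H) - 11 = (H² + H²) - 11 = 2*H² - 11 = -11 + 2*H²)
N = -8/79 (N = 8/(-7 + (-63 - 9*2/2)) = 8/(-7 + (-63 - 36*¼)) = 8/(-7 + (-63 - 9)) = 8/(-7 - 72) = 8/(-79) = 8*(-1/79) = -8/79 ≈ -0.10127)
N + T(-83) = -8/79 + (-11 + 2*(-83)²) = -8/79 + (-11 + 2*6889) = -8/79 + (-11 + 13778) = -8/79 + 13767 = 1087585/79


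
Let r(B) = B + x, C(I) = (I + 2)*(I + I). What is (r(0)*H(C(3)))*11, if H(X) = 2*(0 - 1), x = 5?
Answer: -110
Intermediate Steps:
C(I) = 2*I*(2 + I) (C(I) = (2 + I)*(2*I) = 2*I*(2 + I))
r(B) = 5 + B (r(B) = B + 5 = 5 + B)
H(X) = -2 (H(X) = 2*(-1) = -2)
(r(0)*H(C(3)))*11 = ((5 + 0)*(-2))*11 = (5*(-2))*11 = -10*11 = -110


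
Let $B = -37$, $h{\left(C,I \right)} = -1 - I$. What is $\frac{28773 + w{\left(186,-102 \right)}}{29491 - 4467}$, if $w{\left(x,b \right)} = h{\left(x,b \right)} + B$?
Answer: $\frac{28837}{25024} \approx 1.1524$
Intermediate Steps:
$w{\left(x,b \right)} = -38 - b$ ($w{\left(x,b \right)} = \left(-1 - b\right) - 37 = -38 - b$)
$\frac{28773 + w{\left(186,-102 \right)}}{29491 - 4467} = \frac{28773 - -64}{29491 - 4467} = \frac{28773 + \left(-38 + 102\right)}{25024} = \left(28773 + 64\right) \frac{1}{25024} = 28837 \cdot \frac{1}{25024} = \frac{28837}{25024}$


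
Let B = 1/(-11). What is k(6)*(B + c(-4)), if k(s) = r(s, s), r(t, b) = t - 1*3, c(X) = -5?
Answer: -168/11 ≈ -15.273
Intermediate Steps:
B = -1/11 ≈ -0.090909
r(t, b) = -3 + t (r(t, b) = t - 3 = -3 + t)
k(s) = -3 + s
k(6)*(B + c(-4)) = (-3 + 6)*(-1/11 - 5) = 3*(-56/11) = -168/11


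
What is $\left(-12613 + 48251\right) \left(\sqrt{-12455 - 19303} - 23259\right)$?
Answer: $-828904242 + 35638 i \sqrt{31758} \approx -8.289 \cdot 10^{8} + 6.351 \cdot 10^{6} i$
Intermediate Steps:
$\left(-12613 + 48251\right) \left(\sqrt{-12455 - 19303} - 23259\right) = 35638 \left(\sqrt{-31758} - 23259\right) = 35638 \left(i \sqrt{31758} - 23259\right) = 35638 \left(-23259 + i \sqrt{31758}\right) = -828904242 + 35638 i \sqrt{31758}$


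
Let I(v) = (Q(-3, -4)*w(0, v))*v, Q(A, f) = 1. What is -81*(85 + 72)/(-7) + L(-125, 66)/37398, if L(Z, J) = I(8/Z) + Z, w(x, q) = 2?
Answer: 59448686263/32723250 ≈ 1816.7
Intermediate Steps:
I(v) = 2*v (I(v) = (1*2)*v = 2*v)
L(Z, J) = Z + 16/Z (L(Z, J) = 2*(8/Z) + Z = 16/Z + Z = Z + 16/Z)
-81*(85 + 72)/(-7) + L(-125, 66)/37398 = -81*(85 + 72)/(-7) + (-125 + 16/(-125))/37398 = -81*157*(-⅐) + (-125 + 16*(-1/125))*(1/37398) = -12717*(-⅐) + (-125 - 16/125)*(1/37398) = 12717/7 - 15641/125*1/37398 = 12717/7 - 15641/4674750 = 59448686263/32723250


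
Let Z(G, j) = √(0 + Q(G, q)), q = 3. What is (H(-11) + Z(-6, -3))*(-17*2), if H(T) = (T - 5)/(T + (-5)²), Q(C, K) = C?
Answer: 272/7 - 34*I*√6 ≈ 38.857 - 83.283*I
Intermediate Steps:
H(T) = (-5 + T)/(25 + T) (H(T) = (-5 + T)/(T + 25) = (-5 + T)/(25 + T))
Z(G, j) = √G (Z(G, j) = √(0 + G) = √G)
(H(-11) + Z(-6, -3))*(-17*2) = ((-5 - 11)/(25 - 11) + √(-6))*(-17*2) = (-16/14 + I*√6)*(-34) = ((1/14)*(-16) + I*√6)*(-34) = (-8/7 + I*√6)*(-34) = 272/7 - 34*I*√6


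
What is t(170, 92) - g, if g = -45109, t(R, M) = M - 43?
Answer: 45158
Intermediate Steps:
t(R, M) = -43 + M
t(170, 92) - g = (-43 + 92) - 1*(-45109) = 49 + 45109 = 45158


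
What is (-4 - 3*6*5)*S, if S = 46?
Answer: -4324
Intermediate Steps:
(-4 - 3*6*5)*S = (-4 - 3*6*5)*46 = (-4 - 18*5)*46 = (-4 - 90)*46 = -94*46 = -4324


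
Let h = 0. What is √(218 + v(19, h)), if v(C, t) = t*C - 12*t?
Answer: √218 ≈ 14.765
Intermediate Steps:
v(C, t) = -12*t + C*t (v(C, t) = C*t - 12*t = -12*t + C*t)
√(218 + v(19, h)) = √(218 + 0*(-12 + 19)) = √(218 + 0*7) = √(218 + 0) = √218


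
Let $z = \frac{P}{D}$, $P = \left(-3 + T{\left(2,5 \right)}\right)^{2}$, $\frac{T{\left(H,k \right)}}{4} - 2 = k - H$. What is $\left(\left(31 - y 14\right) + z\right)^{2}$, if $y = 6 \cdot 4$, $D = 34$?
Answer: $\frac{351649}{4} \approx 87912.0$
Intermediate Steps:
$y = 24$
$T{\left(H,k \right)} = 8 - 4 H + 4 k$ ($T{\left(H,k \right)} = 8 + 4 \left(k - H\right) = 8 - \left(- 4 k + 4 H\right) = 8 - 4 H + 4 k$)
$P = 289$ ($P = \left(-3 + \left(8 - 8 + 4 \cdot 5\right)\right)^{2} = \left(-3 + \left(8 - 8 + 20\right)\right)^{2} = \left(-3 + 20\right)^{2} = 17^{2} = 289$)
$z = \frac{17}{2}$ ($z = \frac{289}{34} = 289 \cdot \frac{1}{34} = \frac{17}{2} \approx 8.5$)
$\left(\left(31 - y 14\right) + z\right)^{2} = \left(\left(31 - 24 \cdot 14\right) + \frac{17}{2}\right)^{2} = \left(\left(31 - 336\right) + \frac{17}{2}\right)^{2} = \left(-305 + \frac{17}{2}\right)^{2} = \left(- \frac{593}{2}\right)^{2} = \frac{351649}{4}$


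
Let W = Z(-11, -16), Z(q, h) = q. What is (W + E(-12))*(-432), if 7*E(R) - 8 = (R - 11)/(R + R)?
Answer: 29394/7 ≈ 4199.1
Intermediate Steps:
W = -11
E(R) = 8/7 + (-11 + R)/(14*R) (E(R) = 8/7 + ((R - 11)/(R + R))/7 = 8/7 + ((-11 + R)/((2*R)))/7 = 8/7 + ((-11 + R)*(1/(2*R)))/7 = 8/7 + ((-11 + R)/(2*R))/7 = 8/7 + (-11 + R)/(14*R))
(W + E(-12))*(-432) = (-11 + (1/14)*(-11 + 17*(-12))/(-12))*(-432) = (-11 + (1/14)*(-1/12)*(-11 - 204))*(-432) = (-11 + (1/14)*(-1/12)*(-215))*(-432) = (-11 + 215/168)*(-432) = -1633/168*(-432) = 29394/7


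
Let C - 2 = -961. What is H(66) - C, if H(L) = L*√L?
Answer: 959 + 66*√66 ≈ 1495.2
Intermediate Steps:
C = -959 (C = 2 - 961 = -959)
H(L) = L^(3/2)
H(66) - C = 66^(3/2) - 1*(-959) = 66*√66 + 959 = 959 + 66*√66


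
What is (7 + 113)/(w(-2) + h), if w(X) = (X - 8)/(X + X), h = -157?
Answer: -80/103 ≈ -0.77670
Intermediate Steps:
w(X) = (-8 + X)/(2*X) (w(X) = (-8 + X)/((2*X)) = (-8 + X)*(1/(2*X)) = (-8 + X)/(2*X))
(7 + 113)/(w(-2) + h) = (7 + 113)/((1/2)*(-8 - 2)/(-2) - 157) = 120/((1/2)*(-1/2)*(-10) - 157) = 120/(5/2 - 157) = 120/(-309/2) = 120*(-2/309) = -80/103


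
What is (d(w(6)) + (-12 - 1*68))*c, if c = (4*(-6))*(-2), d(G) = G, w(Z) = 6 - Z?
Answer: -3840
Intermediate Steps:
c = 48 (c = -24*(-2) = 48)
(d(w(6)) + (-12 - 1*68))*c = ((6 - 1*6) + (-12 - 1*68))*48 = ((6 - 6) + (-12 - 68))*48 = (0 - 80)*48 = -80*48 = -3840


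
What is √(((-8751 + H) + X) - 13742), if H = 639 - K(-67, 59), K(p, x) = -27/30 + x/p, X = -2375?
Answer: I*√10875598790/670 ≈ 155.65*I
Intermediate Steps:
K(p, x) = -9/10 + x/p (K(p, x) = -27*1/30 + x/p = -9/10 + x/p)
H = 429323/670 (H = 639 - (-9/10 + 59/(-67)) = 639 - (-9/10 + 59*(-1/67)) = 639 - (-9/10 - 59/67) = 639 - 1*(-1193/670) = 639 + 1193/670 = 429323/670 ≈ 640.78)
√(((-8751 + H) + X) - 13742) = √(((-8751 + 429323/670) - 2375) - 13742) = √((-5433847/670 - 2375) - 13742) = √(-7025097/670 - 13742) = √(-16232237/670) = I*√10875598790/670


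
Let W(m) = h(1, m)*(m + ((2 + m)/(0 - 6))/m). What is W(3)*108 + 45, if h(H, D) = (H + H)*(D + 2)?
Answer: 2985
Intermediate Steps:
h(H, D) = 2*H*(2 + D) (h(H, D) = (2*H)*(2 + D) = 2*H*(2 + D))
W(m) = (4 + 2*m)*(m + (-⅓ - m/6)/m) (W(m) = (2*1*(2 + m))*(m + ((2 + m)/(0 - 6))/m) = (4 + 2*m)*(m + ((2 + m)/(-6))/m) = (4 + 2*m)*(m + ((2 + m)*(-⅙))/m) = (4 + 2*m)*(m + (-⅓ - m/6)/m))
W(3)*108 + 45 = ((⅓)*(-2 + 3*(-1 + 6*3))*(2 + 3)/3)*108 + 45 = ((⅓)*(⅓)*(-2 + 3*(-1 + 18))*5)*108 + 45 = ((⅓)*(⅓)*(-2 + 3*17)*5)*108 + 45 = ((⅓)*(⅓)*(-2 + 51)*5)*108 + 45 = ((⅓)*(⅓)*49*5)*108 + 45 = (245/9)*108 + 45 = 2940 + 45 = 2985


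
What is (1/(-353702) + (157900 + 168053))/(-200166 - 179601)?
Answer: -115290228005/134324347434 ≈ -0.85830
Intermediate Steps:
(1/(-353702) + (157900 + 168053))/(-200166 - 179601) = (-1/353702 + 325953)/(-379767) = (115290228005/353702)*(-1/379767) = -115290228005/134324347434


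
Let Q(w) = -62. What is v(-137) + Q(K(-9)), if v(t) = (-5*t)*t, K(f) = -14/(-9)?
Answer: -93907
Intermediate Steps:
K(f) = 14/9 (K(f) = -14*(-⅑) = 14/9)
v(t) = -5*t²
v(-137) + Q(K(-9)) = -5*(-137)² - 62 = -5*18769 - 62 = -93845 - 62 = -93907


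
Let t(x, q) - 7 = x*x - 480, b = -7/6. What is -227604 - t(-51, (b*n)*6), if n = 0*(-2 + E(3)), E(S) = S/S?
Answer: -229732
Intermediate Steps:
E(S) = 1
b = -7/6 ≈ -1.1667
n = 0 (n = 0*(-2 + 1) = 0*(-1) = 0)
t(x, q) = -473 + x**2 (t(x, q) = 7 + (x*x - 480) = 7 + (x**2 - 480) = 7 + (-480 + x**2) = -473 + x**2)
-227604 - t(-51, (b*n)*6) = -227604 - (-473 + (-51)**2) = -227604 - (-473 + 2601) = -227604 - 1*2128 = -227604 - 2128 = -229732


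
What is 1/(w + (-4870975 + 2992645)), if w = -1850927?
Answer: -1/3729257 ≈ -2.6815e-7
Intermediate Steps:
1/(w + (-4870975 + 2992645)) = 1/(-1850927 + (-4870975 + 2992645)) = 1/(-1850927 - 1878330) = 1/(-3729257) = -1/3729257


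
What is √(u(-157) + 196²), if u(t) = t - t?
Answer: 196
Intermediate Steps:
u(t) = 0
√(u(-157) + 196²) = √(0 + 196²) = √(0 + 38416) = √38416 = 196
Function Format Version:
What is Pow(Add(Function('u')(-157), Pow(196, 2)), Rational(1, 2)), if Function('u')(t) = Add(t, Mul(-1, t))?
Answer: 196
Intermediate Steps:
Function('u')(t) = 0
Pow(Add(Function('u')(-157), Pow(196, 2)), Rational(1, 2)) = Pow(Add(0, Pow(196, 2)), Rational(1, 2)) = Pow(Add(0, 38416), Rational(1, 2)) = Pow(38416, Rational(1, 2)) = 196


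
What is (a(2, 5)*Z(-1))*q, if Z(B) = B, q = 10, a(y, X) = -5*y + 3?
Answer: 70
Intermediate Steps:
a(y, X) = 3 - 5*y
(a(2, 5)*Z(-1))*q = ((3 - 5*2)*(-1))*10 = ((3 - 10)*(-1))*10 = -7*(-1)*10 = 7*10 = 70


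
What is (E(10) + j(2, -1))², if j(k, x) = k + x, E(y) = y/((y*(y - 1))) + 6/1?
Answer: 4096/81 ≈ 50.568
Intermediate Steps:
E(y) = 6 + 1/(-1 + y) (E(y) = y/((y*(-1 + y))) + 6*1 = y*(1/(y*(-1 + y))) + 6 = 1/(-1 + y) + 6 = 6 + 1/(-1 + y))
(E(10) + j(2, -1))² = ((-5 + 6*10)/(-1 + 10) + (2 - 1))² = ((-5 + 60)/9 + 1)² = ((⅑)*55 + 1)² = (55/9 + 1)² = (64/9)² = 4096/81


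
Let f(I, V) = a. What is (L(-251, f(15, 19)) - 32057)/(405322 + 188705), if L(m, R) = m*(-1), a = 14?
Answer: -1178/22001 ≈ -0.053543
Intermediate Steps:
f(I, V) = 14
L(m, R) = -m
(L(-251, f(15, 19)) - 32057)/(405322 + 188705) = (-1*(-251) - 32057)/(405322 + 188705) = (251 - 32057)/594027 = -31806*1/594027 = -1178/22001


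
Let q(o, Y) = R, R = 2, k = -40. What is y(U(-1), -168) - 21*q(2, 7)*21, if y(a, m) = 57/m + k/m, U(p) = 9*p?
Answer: -148193/168 ≈ -882.10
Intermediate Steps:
q(o, Y) = 2
y(a, m) = 17/m (y(a, m) = 57/m - 40/m = 17/m)
y(U(-1), -168) - 21*q(2, 7)*21 = 17/(-168) - 21*2*21 = 17*(-1/168) - 42*21 = -17/168 - 1*882 = -17/168 - 882 = -148193/168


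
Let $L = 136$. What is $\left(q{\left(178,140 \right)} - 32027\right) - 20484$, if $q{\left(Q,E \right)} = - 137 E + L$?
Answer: $-71555$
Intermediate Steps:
$q{\left(Q,E \right)} = 136 - 137 E$ ($q{\left(Q,E \right)} = - 137 E + 136 = 136 - 137 E$)
$\left(q{\left(178,140 \right)} - 32027\right) - 20484 = \left(\left(136 - 19180\right) - 32027\right) - 20484 = \left(-19044 - 32027\right) - 20484 = -51071 - 20484 = -71555$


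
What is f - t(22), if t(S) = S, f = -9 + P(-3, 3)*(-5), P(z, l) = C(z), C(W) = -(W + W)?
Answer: -61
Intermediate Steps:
C(W) = -2*W
P(z, l) = -2*z
f = -39 (f = -9 - 2*(-3)*(-5) = -9 + 6*(-5) = -9 - 30 = -39)
f - t(22) = -39 - 1*22 = -39 - 22 = -61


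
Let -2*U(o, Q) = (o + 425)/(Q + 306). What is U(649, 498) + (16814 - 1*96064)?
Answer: -21239179/268 ≈ -79251.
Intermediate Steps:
U(o, Q) = -(425 + o)/(2*(306 + Q)) (U(o, Q) = -(o + 425)/(2*(Q + 306)) = -(425 + o)/(2*(306 + Q)))
U(649, 498) + (16814 - 1*96064) = (-425 - 1*649)/(2*(306 + 498)) + (16814 - 1*96064) = (½)*(-425 - 649)/804 + (16814 - 96064) = (½)*(1/804)*(-1074) - 79250 = -179/268 - 79250 = -21239179/268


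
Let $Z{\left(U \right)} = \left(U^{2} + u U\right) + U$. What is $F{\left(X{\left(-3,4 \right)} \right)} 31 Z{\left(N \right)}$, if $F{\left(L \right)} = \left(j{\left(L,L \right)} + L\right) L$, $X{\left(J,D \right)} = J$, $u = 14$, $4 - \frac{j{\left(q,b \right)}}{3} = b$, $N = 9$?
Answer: $-361584$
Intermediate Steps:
$j{\left(q,b \right)} = 12 - 3 b$
$F{\left(L \right)} = L \left(12 - 2 L\right)$ ($F{\left(L \right)} = \left(\left(12 - 3 L\right) + L\right) L = \left(12 - 2 L\right) L = L \left(12 - 2 L\right)$)
$Z{\left(U \right)} = U^{2} + 15 U$ ($Z{\left(U \right)} = \left(U^{2} + 14 U\right) + U = U^{2} + 15 U$)
$F{\left(X{\left(-3,4 \right)} \right)} 31 Z{\left(N \right)} = 2 \left(-3\right) \left(6 - -3\right) 31 \cdot 9 \left(15 + 9\right) = 2 \left(-3\right) \left(6 + 3\right) 31 \cdot 9 \cdot 24 = 2 \left(-3\right) 9 \cdot 31 \cdot 216 = \left(-54\right) 31 \cdot 216 = \left(-1674\right) 216 = -361584$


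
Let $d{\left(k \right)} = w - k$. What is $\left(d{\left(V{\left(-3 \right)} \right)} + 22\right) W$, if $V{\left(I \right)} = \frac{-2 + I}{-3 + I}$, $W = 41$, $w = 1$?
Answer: $\frac{5453}{6} \approx 908.83$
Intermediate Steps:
$V{\left(I \right)} = \frac{-2 + I}{-3 + I}$
$d{\left(k \right)} = 1 - k$
$\left(d{\left(V{\left(-3 \right)} \right)} + 22\right) W = \left(\left(1 - \frac{-2 - 3}{-3 - 3}\right) + 22\right) 41 = \left(\left(1 - \frac{1}{-6} \left(-5\right)\right) + 22\right) 41 = \left(\left(1 - \left(- \frac{1}{6}\right) \left(-5\right)\right) + 22\right) 41 = \left(\left(1 - \frac{5}{6}\right) + 22\right) 41 = \left(\frac{1}{6} + 22\right) 41 = \frac{133}{6} \cdot 41 = \frac{5453}{6}$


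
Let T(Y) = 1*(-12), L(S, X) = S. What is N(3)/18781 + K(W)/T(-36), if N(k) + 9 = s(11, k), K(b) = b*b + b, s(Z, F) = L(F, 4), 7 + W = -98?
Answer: -17090716/18781 ≈ -910.00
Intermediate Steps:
W = -105 (W = -7 - 98 = -105)
T(Y) = -12
s(Z, F) = F
K(b) = b + b² (K(b) = b² + b = b + b²)
N(k) = -9 + k
N(3)/18781 + K(W)/T(-36) = (-9 + 3)/18781 - 105*(1 - 105)/(-12) = -6*1/18781 - 105*(-104)*(-1/12) = -6/18781 + 10920*(-1/12) = -6/18781 - 910 = -17090716/18781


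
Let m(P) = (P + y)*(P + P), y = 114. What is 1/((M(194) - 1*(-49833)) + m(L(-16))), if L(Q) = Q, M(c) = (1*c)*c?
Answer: 1/84333 ≈ 1.1858e-5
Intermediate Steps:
M(c) = c**2 (M(c) = c*c = c**2)
m(P) = 2*P*(114 + P) (m(P) = (P + 114)*(P + P) = (114 + P)*(2*P) = 2*P*(114 + P))
1/((M(194) - 1*(-49833)) + m(L(-16))) = 1/((194**2 - 1*(-49833)) + 2*(-16)*(114 - 16)) = 1/((37636 + 49833) + 2*(-16)*98) = 1/(87469 - 3136) = 1/84333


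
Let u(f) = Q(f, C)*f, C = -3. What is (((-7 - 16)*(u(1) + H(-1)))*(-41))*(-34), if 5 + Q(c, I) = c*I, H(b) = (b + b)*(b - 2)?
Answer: 64124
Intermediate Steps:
H(b) = 2*b*(-2 + b) (H(b) = (2*b)*(-2 + b) = 2*b*(-2 + b))
Q(c, I) = -5 + I*c (Q(c, I) = -5 + c*I = -5 + I*c)
u(f) = f*(-5 - 3*f) (u(f) = (-5 - 3*f)*f = f*(-5 - 3*f))
(((-7 - 16)*(u(1) + H(-1)))*(-41))*(-34) = (((-7 - 16)*(-1*1*(5 + 3*1) + 2*(-1)*(-2 - 1)))*(-41))*(-34) = (-23*(-1*1*(5 + 3) + 2*(-1)*(-3))*(-41))*(-34) = (-23*(-1*1*8 + 6)*(-41))*(-34) = (-23*(-8 + 6)*(-41))*(-34) = (-23*(-2)*(-41))*(-34) = (46*(-41))*(-34) = -1886*(-34) = 64124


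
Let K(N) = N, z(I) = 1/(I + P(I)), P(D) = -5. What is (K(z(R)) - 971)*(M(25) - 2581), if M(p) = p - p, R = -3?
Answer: 20051789/8 ≈ 2.5065e+6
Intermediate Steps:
M(p) = 0
z(I) = 1/(-5 + I) (z(I) = 1/(I - 5) = 1/(-5 + I))
(K(z(R)) - 971)*(M(25) - 2581) = (1/(-5 - 3) - 971)*(0 - 2581) = (1/(-8) - 971)*(-2581) = (-⅛ - 971)*(-2581) = -7769/8*(-2581) = 20051789/8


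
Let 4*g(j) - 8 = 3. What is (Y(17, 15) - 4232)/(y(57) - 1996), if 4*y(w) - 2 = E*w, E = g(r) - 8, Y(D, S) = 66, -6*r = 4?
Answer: 66656/33125 ≈ 2.0123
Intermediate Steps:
r = -⅔ (r = -⅙*4 = -⅔ ≈ -0.66667)
g(j) = 11/4 (g(j) = 2 + (¼)*3 = 2 + ¾ = 11/4)
E = -21/4 (E = 11/4 - 8 = -21/4 ≈ -5.2500)
y(w) = ½ - 21*w/16 (y(w) = ½ + (-21*w/4)/4 = ½ - 21*w/16)
(Y(17, 15) - 4232)/(y(57) - 1996) = (66 - 4232)/((½ - 21/16*57) - 1996) = -4166/((½ - 1197/16) - 1996) = -4166/(-1189/16 - 1996) = -4166/(-33125/16) = -4166*(-16/33125) = 66656/33125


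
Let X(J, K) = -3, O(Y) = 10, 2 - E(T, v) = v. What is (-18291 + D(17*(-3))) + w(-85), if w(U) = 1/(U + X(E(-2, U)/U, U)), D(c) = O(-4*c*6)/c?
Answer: -82090939/4488 ≈ -18291.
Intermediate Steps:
E(T, v) = 2 - v
D(c) = 10/c
w(U) = 1/(-3 + U) (w(U) = 1/(U - 3) = 1/(-3 + U))
(-18291 + D(17*(-3))) + w(-85) = (-18291 + 10/((17*(-3)))) + 1/(-3 - 85) = (-18291 + 10/(-51)) + 1/(-88) = (-18291 + 10*(-1/51)) - 1/88 = (-18291 - 10/51) - 1/88 = -932851/51 - 1/88 = -82090939/4488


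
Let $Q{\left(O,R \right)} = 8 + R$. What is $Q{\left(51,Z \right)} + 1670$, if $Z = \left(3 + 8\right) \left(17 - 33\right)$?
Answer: $1502$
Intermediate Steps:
$Z = -176$ ($Z = 11 \left(-16\right) = -176$)
$Q{\left(51,Z \right)} + 1670 = \left(8 - 176\right) + 1670 = -168 + 1670 = 1502$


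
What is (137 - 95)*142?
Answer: 5964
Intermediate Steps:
(137 - 95)*142 = 42*142 = 5964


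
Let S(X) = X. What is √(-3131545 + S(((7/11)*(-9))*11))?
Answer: 2*I*√782902 ≈ 1769.6*I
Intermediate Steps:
√(-3131545 + S(((7/11)*(-9))*11)) = √(-3131545 + ((7/11)*(-9))*11) = √(-3131545 - 63/11*11) = √(-3131545 - 63) = √(-3131608) = 2*I*√782902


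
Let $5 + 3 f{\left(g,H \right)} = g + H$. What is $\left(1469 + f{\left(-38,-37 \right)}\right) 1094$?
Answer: $\frac{4733738}{3} \approx 1.5779 \cdot 10^{6}$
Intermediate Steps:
$f{\left(g,H \right)} = - \frac{5}{3} + \frac{H}{3} + \frac{g}{3}$ ($f{\left(g,H \right)} = - \frac{5}{3} + \frac{g + H}{3} = - \frac{5}{3} + \frac{H + g}{3} = - \frac{5}{3} + \left(\frac{H}{3} + \frac{g}{3}\right) = - \frac{5}{3} + \frac{H}{3} + \frac{g}{3}$)
$\left(1469 + f{\left(-38,-37 \right)}\right) 1094 = \left(1469 + \left(- \frac{5}{3} + \frac{1}{3} \left(-37\right) + \frac{1}{3} \left(-38\right)\right)\right) 1094 = \left(1469 - \frac{80}{3}\right) 1094 = \frac{4327}{3} \cdot 1094 = \frac{4733738}{3}$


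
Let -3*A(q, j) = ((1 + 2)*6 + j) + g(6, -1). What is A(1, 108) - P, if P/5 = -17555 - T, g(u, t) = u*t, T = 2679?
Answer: 101130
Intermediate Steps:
g(u, t) = t*u
P = -101170 (P = 5*(-17555 - 1*2679) = 5*(-17555 - 2679) = 5*(-20234) = -101170)
A(q, j) = -4 - j/3 (A(q, j) = -(((1 + 2)*6 + j) - 1*6)/3 = -((3*6 + j) - 6)/3 = -((18 + j) - 6)/3 = -(12 + j)/3 = -4 - j/3)
A(1, 108) - P = (-4 - 1/3*108) - 1*(-101170) = (-4 - 36) + 101170 = -40 + 101170 = 101130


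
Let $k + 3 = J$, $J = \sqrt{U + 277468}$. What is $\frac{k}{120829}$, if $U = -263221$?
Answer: $- \frac{3}{120829} + \frac{3 \sqrt{1583}}{120829} \approx 0.00096302$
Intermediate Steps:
$J = 3 \sqrt{1583}$ ($J = \sqrt{-263221 + 277468} = \sqrt{14247} = 3 \sqrt{1583} \approx 119.36$)
$k = -3 + 3 \sqrt{1583} \approx 116.36$
$\frac{k}{120829} = \frac{-3 + 3 \sqrt{1583}}{120829} = \left(-3 + 3 \sqrt{1583}\right) \frac{1}{120829} = - \frac{3}{120829} + \frac{3 \sqrt{1583}}{120829}$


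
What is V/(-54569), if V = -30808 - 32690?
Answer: 63498/54569 ≈ 1.1636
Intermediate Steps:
V = -63498
V/(-54569) = -63498/(-54569) = -63498*(-1/54569) = 63498/54569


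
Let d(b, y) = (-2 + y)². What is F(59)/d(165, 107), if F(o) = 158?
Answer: 158/11025 ≈ 0.014331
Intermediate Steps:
F(59)/d(165, 107) = 158/((-2 + 107)²) = 158/(105²) = 158/11025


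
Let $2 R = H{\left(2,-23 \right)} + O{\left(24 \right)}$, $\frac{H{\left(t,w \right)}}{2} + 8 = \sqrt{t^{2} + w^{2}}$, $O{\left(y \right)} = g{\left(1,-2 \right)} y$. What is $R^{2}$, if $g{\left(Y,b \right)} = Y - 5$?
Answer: $\left(56 - \sqrt{533}\right)^{2} \approx 1083.3$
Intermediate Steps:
$g{\left(Y,b \right)} = -5 + Y$
$O{\left(y \right)} = - 4 y$ ($O{\left(y \right)} = \left(-5 + 1\right) y = - 4 y$)
$H{\left(t,w \right)} = -16 + 2 \sqrt{t^{2} + w^{2}}$
$R = -56 + \sqrt{533}$ ($R = \frac{\left(-16 + 2 \sqrt{2^{2} + \left(-23\right)^{2}}\right) - 96}{2} = \frac{\left(-16 + 2 \sqrt{4 + 529}\right) - 96}{2} = \frac{\left(-16 + 2 \sqrt{533}\right) - 96}{2} = \frac{-112 + 2 \sqrt{533}}{2} = -56 + \sqrt{533} \approx -32.913$)
$R^{2} = \left(-56 + \sqrt{533}\right)^{2}$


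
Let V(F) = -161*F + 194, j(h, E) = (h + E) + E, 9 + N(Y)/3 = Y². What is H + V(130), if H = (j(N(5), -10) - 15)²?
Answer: -20567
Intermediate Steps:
N(Y) = -27 + 3*Y²
j(h, E) = h + 2*E (j(h, E) = (E + h) + E = h + 2*E)
V(F) = 194 - 161*F
H = 169 (H = (((-27 + 3*5²) + 2*(-10)) - 15)² = (((-27 + 3*25) - 20) - 15)² = (((-27 + 75) - 20) - 15)² = ((48 - 20) - 15)² = (28 - 15)² = 13² = 169)
H + V(130) = 169 + (194 - 161*130) = 169 + (194 - 20930) = 169 - 20736 = -20567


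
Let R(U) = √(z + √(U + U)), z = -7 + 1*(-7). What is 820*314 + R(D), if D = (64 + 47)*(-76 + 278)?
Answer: 257480 + √(-14 + 2*√11211) ≈ 2.5749e+5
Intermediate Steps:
D = 22422 (D = 111*202 = 22422)
z = -14 (z = -7 - 7 = -14)
R(U) = √(-14 + √2*√U) (R(U) = √(-14 + √(U + U)) = √(-14 + √(2*U)) = √(-14 + √2*√U))
820*314 + R(D) = 820*314 + √(-14 + √2*√22422) = 257480 + √(-14 + 2*√11211)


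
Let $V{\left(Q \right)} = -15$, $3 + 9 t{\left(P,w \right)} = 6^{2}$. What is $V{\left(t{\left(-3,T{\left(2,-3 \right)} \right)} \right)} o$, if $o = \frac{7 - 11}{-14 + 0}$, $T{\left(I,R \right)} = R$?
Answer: $- \frac{30}{7} \approx -4.2857$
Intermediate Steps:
$t{\left(P,w \right)} = \frac{11}{3}$ ($t{\left(P,w \right)} = - \frac{1}{3} + \frac{6^{2}}{9} = - \frac{1}{3} + \frac{1}{9} \cdot 36 = - \frac{1}{3} + 4 = \frac{11}{3}$)
$o = \frac{2}{7}$ ($o = - \frac{4}{-14} = \left(-4\right) \left(- \frac{1}{14}\right) = \frac{2}{7} \approx 0.28571$)
$V{\left(t{\left(-3,T{\left(2,-3 \right)} \right)} \right)} o = \left(-15\right) \frac{2}{7} = - \frac{30}{7}$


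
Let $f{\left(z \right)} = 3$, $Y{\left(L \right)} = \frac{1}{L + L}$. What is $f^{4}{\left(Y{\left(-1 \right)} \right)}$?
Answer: $81$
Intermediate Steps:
$Y{\left(L \right)} = \frac{1}{2 L}$
$f^{4}{\left(Y{\left(-1 \right)} \right)} = 3^{4} = 81$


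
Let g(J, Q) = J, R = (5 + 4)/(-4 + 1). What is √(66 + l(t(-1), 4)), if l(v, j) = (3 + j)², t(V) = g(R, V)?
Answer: √115 ≈ 10.724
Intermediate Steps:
R = -3 (R = 9/(-3) = 9*(-⅓) = -3)
t(V) = -3
√(66 + l(t(-1), 4)) = √(66 + (3 + 4)²) = √(66 + 7²) = √(66 + 49) = √115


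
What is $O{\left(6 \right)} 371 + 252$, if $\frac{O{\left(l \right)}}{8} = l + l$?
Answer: $35868$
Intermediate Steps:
$O{\left(l \right)} = 16 l$ ($O{\left(l \right)} = 8 \left(l + l\right) = 8 \cdot 2 l = 16 l$)
$O{\left(6 \right)} 371 + 252 = 16 \cdot 6 \cdot 371 + 252 = 96 \cdot 371 + 252 = 35616 + 252 = 35868$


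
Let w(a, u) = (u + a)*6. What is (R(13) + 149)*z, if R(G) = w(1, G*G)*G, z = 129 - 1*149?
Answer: -268180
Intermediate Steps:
z = -20 (z = 129 - 149 = -20)
w(a, u) = 6*a + 6*u (w(a, u) = (a + u)*6 = 6*a + 6*u)
R(G) = G*(6 + 6*G²) (R(G) = (6*1 + 6*(G*G))*G = (6 + 6*G²)*G = G*(6 + 6*G²))
(R(13) + 149)*z = (6*13*(1 + 13²) + 149)*(-20) = (6*13*(1 + 169) + 149)*(-20) = (6*13*170 + 149)*(-20) = (13260 + 149)*(-20) = 13409*(-20) = -268180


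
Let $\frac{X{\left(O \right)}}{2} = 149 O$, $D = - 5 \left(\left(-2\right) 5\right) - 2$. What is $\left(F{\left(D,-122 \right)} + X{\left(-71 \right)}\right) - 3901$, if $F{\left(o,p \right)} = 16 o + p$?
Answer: $-24413$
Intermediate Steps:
$D = 48$ ($D = \left(-5\right) \left(-10\right) - 2 = 50 - 2 = 48$)
$F{\left(o,p \right)} = p + 16 o$
$X{\left(O \right)} = 298 O$ ($X{\left(O \right)} = 2 \cdot 149 O = 298 O$)
$\left(F{\left(D,-122 \right)} + X{\left(-71 \right)}\right) - 3901 = \left(\left(-122 + 16 \cdot 48\right) + 298 \left(-71\right)\right) - 3901 = \left(\left(-122 + 768\right) - 21158\right) - 3901 = \left(646 - 21158\right) - 3901 = -20512 - 3901 = -24413$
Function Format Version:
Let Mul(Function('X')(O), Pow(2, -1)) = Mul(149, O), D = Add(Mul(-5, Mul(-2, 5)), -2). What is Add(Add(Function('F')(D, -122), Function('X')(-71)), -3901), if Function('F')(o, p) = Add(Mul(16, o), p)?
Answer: -24413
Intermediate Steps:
D = 48 (D = Add(Mul(-5, -10), -2) = Add(50, -2) = 48)
Function('F')(o, p) = Add(p, Mul(16, o))
Function('X')(O) = Mul(298, O) (Function('X')(O) = Mul(2, Mul(149, O)) = Mul(298, O))
Add(Add(Function('F')(D, -122), Function('X')(-71)), -3901) = Add(Add(Add(-122, Mul(16, 48)), Mul(298, -71)), -3901) = Add(Add(Add(-122, 768), -21158), -3901) = Add(Add(646, -21158), -3901) = Add(-20512, -3901) = -24413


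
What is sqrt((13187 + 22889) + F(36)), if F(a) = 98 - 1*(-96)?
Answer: 3*sqrt(4030) ≈ 190.45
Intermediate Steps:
F(a) = 194 (F(a) = 98 + 96 = 194)
sqrt((13187 + 22889) + F(36)) = sqrt((13187 + 22889) + 194) = sqrt(36076 + 194) = sqrt(36270) = 3*sqrt(4030)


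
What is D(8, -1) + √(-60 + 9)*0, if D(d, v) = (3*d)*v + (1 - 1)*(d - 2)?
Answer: -24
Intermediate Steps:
D(d, v) = 3*d*v (D(d, v) = 3*d*v + 0*(-2 + d) = 3*d*v + 0 = 3*d*v)
D(8, -1) + √(-60 + 9)*0 = 3*8*(-1) + √(-60 + 9)*0 = -24 + √(-51)*0 = -24 + (I*√51)*0 = -24 + 0 = -24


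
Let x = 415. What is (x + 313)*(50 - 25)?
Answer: 18200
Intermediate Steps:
(x + 313)*(50 - 25) = (415 + 313)*(50 - 25) = 728*25 = 18200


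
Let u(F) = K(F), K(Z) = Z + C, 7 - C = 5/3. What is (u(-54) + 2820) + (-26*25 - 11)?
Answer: 6331/3 ≈ 2110.3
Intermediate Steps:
C = 16/3 (C = 7 - 5/3 = 16/3 ≈ 5.3333)
K(Z) = 16/3 + Z (K(Z) = Z + 16/3 = 16/3 + Z)
u(F) = 16/3 + F
(u(-54) + 2820) + (-26*25 - 11) = ((16/3 - 54) + 2820) + (-26*25 - 11) = (-146/3 + 2820) + (-650 - 11) = 8314/3 - 661 = 6331/3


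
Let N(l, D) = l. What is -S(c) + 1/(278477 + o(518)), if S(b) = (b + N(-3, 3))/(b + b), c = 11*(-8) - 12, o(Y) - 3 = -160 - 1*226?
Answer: -14321741/27809400 ≈ -0.51500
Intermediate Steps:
o(Y) = -383 (o(Y) = 3 + (-160 - 1*226) = 3 + (-160 - 226) = 3 - 386 = -383)
c = -100 (c = -88 - 12 = -100)
S(b) = (-3 + b)/(2*b) (S(b) = (b - 3)/(b + b) = (-3 + b)/((2*b)) = (-3 + b)*(1/(2*b)) = (-3 + b)/(2*b))
-S(c) + 1/(278477 + o(518)) = -(-3 - 100)/(2*(-100)) + 1/(278477 - 383) = -(-1)*(-103)/(2*100) + 1/278094 = -1*103/200 + 1/278094 = -103/200 + 1/278094 = -14321741/27809400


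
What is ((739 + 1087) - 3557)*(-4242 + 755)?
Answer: 6035997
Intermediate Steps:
((739 + 1087) - 3557)*(-4242 + 755) = (1826 - 3557)*(-3487) = -1731*(-3487) = 6035997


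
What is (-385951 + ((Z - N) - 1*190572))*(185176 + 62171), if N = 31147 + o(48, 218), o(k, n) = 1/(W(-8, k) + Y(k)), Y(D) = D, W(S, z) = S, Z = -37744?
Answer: -6385648913667/40 ≈ -1.5964e+11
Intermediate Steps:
o(k, n) = 1/(-8 + k)
N = 1245881/40 (N = 31147 + 1/(-8 + 48) = 31147 + 1/40 = 1245881/40 ≈ 31147.)
(-385951 + ((Z - N) - 1*190572))*(185176 + 62171) = (-385951 + ((-37744 - 1*1245881/40) - 1*190572))*(185176 + 62171) = (-385951 + ((-37744 - 1245881/40) - 190572))*247347 = (-385951 + (-2755641/40 - 190572))*247347 = (-385951 - 10378521/40)*247347 = -25816561/40*247347 = -6385648913667/40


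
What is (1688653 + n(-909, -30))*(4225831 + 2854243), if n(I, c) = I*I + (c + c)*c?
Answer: 17818662958316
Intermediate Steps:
n(I, c) = I² + 2*c² (n(I, c) = I² + (2*c)*c = I² + 2*c²)
(1688653 + n(-909, -30))*(4225831 + 2854243) = (1688653 + ((-909)² + 2*(-30)²))*(4225831 + 2854243) = (1688653 + (826281 + 2*900))*7080074 = (1688653 + (826281 + 1800))*7080074 = (1688653 + 828081)*7080074 = 2516734*7080074 = 17818662958316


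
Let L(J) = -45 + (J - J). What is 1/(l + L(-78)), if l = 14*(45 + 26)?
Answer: 1/949 ≈ 0.0010537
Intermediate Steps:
L(J) = -45 (L(J) = -45 + 0 = -45)
l = 994 (l = 14*71 = 994)
1/(l + L(-78)) = 1/(994 - 45) = 1/949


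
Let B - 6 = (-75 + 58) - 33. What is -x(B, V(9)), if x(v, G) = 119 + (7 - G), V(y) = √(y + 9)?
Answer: -126 + 3*√2 ≈ -121.76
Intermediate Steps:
V(y) = √(9 + y)
B = -44 (B = 6 + ((-75 + 58) - 33) = 6 + (-17 - 33) = 6 - 50 = -44)
x(v, G) = 126 - G
-x(B, V(9)) = -(126 - √(9 + 9)) = -(126 - √18) = -(126 - 3*√2) = -126 + 3*√2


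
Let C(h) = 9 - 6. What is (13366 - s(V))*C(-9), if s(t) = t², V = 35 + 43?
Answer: 21846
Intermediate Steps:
V = 78
C(h) = 3
(13366 - s(V))*C(-9) = (13366 - 1*78²)*3 = (13366 - 1*6084)*3 = (13366 - 6084)*3 = 7282*3 = 21846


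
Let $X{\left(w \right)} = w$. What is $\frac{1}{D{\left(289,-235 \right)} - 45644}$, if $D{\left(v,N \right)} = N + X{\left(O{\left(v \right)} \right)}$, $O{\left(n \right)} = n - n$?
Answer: $- \frac{1}{45879} \approx -2.1796 \cdot 10^{-5}$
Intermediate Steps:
$O{\left(n \right)} = 0$
$D{\left(v,N \right)} = N$ ($D{\left(v,N \right)} = N + 0 = N$)
$\frac{1}{D{\left(289,-235 \right)} - 45644} = \frac{1}{-235 - 45644} = \frac{1}{-45879} = - \frac{1}{45879}$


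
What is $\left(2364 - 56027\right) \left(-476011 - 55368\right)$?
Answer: $28515391277$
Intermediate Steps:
$\left(2364 - 56027\right) \left(-476011 - 55368\right) = \left(-53663\right) \left(-531379\right) = 28515391277$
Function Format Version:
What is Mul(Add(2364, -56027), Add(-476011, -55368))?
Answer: 28515391277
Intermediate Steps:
Mul(Add(2364, -56027), Add(-476011, -55368)) = Mul(-53663, -531379) = 28515391277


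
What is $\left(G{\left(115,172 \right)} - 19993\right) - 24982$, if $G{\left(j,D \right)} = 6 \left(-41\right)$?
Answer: $-45221$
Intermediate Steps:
$G{\left(j,D \right)} = -246$
$\left(G{\left(115,172 \right)} - 19993\right) - 24982 = \left(-246 - 19993\right) - 24982 = -20239 - 24982 = -45221$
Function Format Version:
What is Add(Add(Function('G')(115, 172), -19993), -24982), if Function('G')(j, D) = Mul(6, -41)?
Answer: -45221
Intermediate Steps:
Function('G')(j, D) = -246
Add(Add(Function('G')(115, 172), -19993), -24982) = Add(Add(-246, -19993), -24982) = Add(-20239, -24982) = -45221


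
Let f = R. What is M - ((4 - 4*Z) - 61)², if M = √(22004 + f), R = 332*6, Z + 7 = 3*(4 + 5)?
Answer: -18769 + 2*√5999 ≈ -18614.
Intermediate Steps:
Z = 20 (Z = -7 + 3*(4 + 5) = -7 + 3*9 = -7 + 27 = 20)
R = 1992
f = 1992
M = 2*√5999 (M = √(22004 + 1992) = √23996 = 2*√5999 ≈ 154.91)
M - ((4 - 4*Z) - 61)² = 2*√5999 - ((4 - 4*20) - 61)² = 2*√5999 - ((4 - 80) - 61)² = 2*√5999 - (-76 - 61)² = 2*√5999 - 1*(-137)² = 2*√5999 - 1*18769 = 2*√5999 - 18769 = -18769 + 2*√5999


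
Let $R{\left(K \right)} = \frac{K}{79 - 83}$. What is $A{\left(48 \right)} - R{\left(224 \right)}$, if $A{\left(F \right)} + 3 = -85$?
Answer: $-32$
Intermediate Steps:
$A{\left(F \right)} = -88$ ($A{\left(F \right)} = -3 - 85 = -88$)
$R{\left(K \right)} = - \frac{K}{4}$ ($R{\left(K \right)} = \frac{K}{79 - 83} = \frac{K}{-4} = K \left(- \frac{1}{4}\right) = - \frac{K}{4}$)
$A{\left(48 \right)} - R{\left(224 \right)} = -88 - \left(- \frac{1}{4}\right) 224 = -88 - -56 = -88 + 56 = -32$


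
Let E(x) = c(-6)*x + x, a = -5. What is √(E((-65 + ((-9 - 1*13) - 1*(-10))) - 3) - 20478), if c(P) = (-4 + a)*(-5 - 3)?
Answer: I*√26318 ≈ 162.23*I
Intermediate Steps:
c(P) = 72 (c(P) = (-4 - 5)*(-5 - 3) = -9*(-8) = 72)
E(x) = 73*x (E(x) = 72*x + x = 73*x)
√(E((-65 + ((-9 - 1*13) - 1*(-10))) - 3) - 20478) = √(73*((-65 + ((-9 - 1*13) - 1*(-10))) - 3) - 20478) = √(73*((-65 + ((-9 - 13) + 10)) - 3) - 20478) = √(73*((-65 + (-22 + 10)) - 3) - 20478) = √(73*((-65 - 12) - 3) - 20478) = √(73*(-77 - 3) - 20478) = √(73*(-80) - 20478) = √(-5840 - 20478) = √(-26318) = I*√26318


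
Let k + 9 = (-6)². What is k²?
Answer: 729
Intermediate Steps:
k = 27 (k = -9 + (-6)² = -9 + 36 = 27)
k² = 27² = 729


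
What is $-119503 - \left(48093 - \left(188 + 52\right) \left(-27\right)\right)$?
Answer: $-174076$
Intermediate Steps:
$-119503 - \left(48093 - \left(188 + 52\right) \left(-27\right)\right) = -119503 + \left(-48093 + 240 \left(-27\right)\right) = -119503 - 54573 = -174076$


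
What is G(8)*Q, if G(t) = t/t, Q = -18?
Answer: -18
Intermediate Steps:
G(t) = 1
G(8)*Q = 1*(-18) = -18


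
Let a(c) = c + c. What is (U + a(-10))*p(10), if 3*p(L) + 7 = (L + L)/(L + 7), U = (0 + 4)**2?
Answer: 132/17 ≈ 7.7647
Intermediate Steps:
U = 16 (U = 4**2 = 16)
a(c) = 2*c
p(L) = -7/3 + 2*L/(3*(7 + L)) (p(L) = -7/3 + ((L + L)/(L + 7))/3 = -7/3 + ((2*L)/(7 + L))/3 = -7/3 + (2*L/(7 + L))/3 = -7/3 + 2*L/(3*(7 + L)))
(U + a(-10))*p(10) = (16 + 2*(-10))*((-49 - 5*10)/(3*(7 + 10))) = (16 - 20)*((1/3)*(-49 - 50)/17) = -4*(-99)/(3*17) = -4*(-33/17) = 132/17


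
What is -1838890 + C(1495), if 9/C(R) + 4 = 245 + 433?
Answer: -1239411851/674 ≈ -1.8389e+6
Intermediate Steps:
C(R) = 9/674 (C(R) = 9/(-4 + (245 + 433)) = 9/(-4 + 678) = 9/674)
-1838890 + C(1495) = -1838890 + 9/674 = -1239411851/674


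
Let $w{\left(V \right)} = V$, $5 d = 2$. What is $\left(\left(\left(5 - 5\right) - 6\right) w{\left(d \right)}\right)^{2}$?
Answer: $\frac{144}{25} \approx 5.76$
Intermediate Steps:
$d = \frac{2}{5}$ ($d = \frac{1}{5} \cdot 2 = \frac{2}{5} \approx 0.4$)
$\left(\left(\left(5 - 5\right) - 6\right) w{\left(d \right)}\right)^{2} = \left(\left(\left(5 - 5\right) - 6\right) \frac{2}{5}\right)^{2} = \left(\left(0 - 6\right) \frac{2}{5}\right)^{2} = \left(\left(-6\right) \frac{2}{5}\right)^{2} = \left(- \frac{12}{5}\right)^{2} = \frac{144}{25}$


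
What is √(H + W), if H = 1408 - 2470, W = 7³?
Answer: I*√719 ≈ 26.814*I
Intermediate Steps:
W = 343
H = -1062
√(H + W) = √(-1062 + 343) = √(-719) = I*√719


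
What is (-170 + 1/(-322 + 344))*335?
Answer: -1252565/22 ≈ -56935.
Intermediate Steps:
(-170 + 1/(-322 + 344))*335 = (-170 + 1/22)*335 = -3739/22*335 = -1252565/22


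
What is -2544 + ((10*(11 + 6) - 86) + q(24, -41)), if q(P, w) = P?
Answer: -2436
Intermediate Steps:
-2544 + ((10*(11 + 6) - 86) + q(24, -41)) = -2544 + ((10*(11 + 6) - 86) + 24) = -2544 + ((10*17 - 86) + 24) = -2544 + ((170 - 86) + 24) = -2544 + (84 + 24) = -2544 + 108 = -2436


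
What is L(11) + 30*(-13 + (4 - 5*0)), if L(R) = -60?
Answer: -330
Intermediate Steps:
L(11) + 30*(-13 + (4 - 5*0)) = -60 + 30*(-13 + (4 - 5*0)) = -60 + 30*(-13 + (4 + 0)) = -60 + 30*(-13 + 4) = -60 + 30*(-9) = -60 - 270 = -330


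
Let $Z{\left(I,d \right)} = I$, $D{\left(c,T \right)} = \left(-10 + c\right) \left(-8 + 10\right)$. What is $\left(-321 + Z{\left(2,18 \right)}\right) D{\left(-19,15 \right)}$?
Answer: $18502$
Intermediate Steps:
$D{\left(c,T \right)} = -20 + 2 c$ ($D{\left(c,T \right)} = \left(-10 + c\right) 2 = -20 + 2 c$)
$\left(-321 + Z{\left(2,18 \right)}\right) D{\left(-19,15 \right)} = \left(-321 + 2\right) \left(-20 + 2 \left(-19\right)\right) = - 319 \left(-20 - 38\right) = \left(-319\right) \left(-58\right) = 18502$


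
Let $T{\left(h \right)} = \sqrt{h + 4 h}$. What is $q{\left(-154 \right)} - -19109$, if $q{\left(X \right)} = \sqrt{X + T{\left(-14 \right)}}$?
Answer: $19109 + \sqrt{-154 + i \sqrt{70}} \approx 19109.0 + 12.414 i$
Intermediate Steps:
$T{\left(h \right)} = \sqrt{5} \sqrt{h}$ ($T{\left(h \right)} = \sqrt{5 h} = \sqrt{5} \sqrt{h}$)
$q{\left(X \right)} = \sqrt{X + i \sqrt{70}}$ ($q{\left(X \right)} = \sqrt{X + \sqrt{5} \sqrt{-14}} = \sqrt{X + \sqrt{5} i \sqrt{14}} = \sqrt{X + i \sqrt{70}}$)
$q{\left(-154 \right)} - -19109 = \sqrt{-154 + i \sqrt{70}} - -19109 = \sqrt{-154 + i \sqrt{70}} + 19109 = 19109 + \sqrt{-154 + i \sqrt{70}}$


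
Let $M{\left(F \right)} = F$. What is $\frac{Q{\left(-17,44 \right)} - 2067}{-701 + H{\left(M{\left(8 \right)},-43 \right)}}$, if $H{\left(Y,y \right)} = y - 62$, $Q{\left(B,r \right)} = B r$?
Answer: $\frac{2815}{806} \approx 3.4926$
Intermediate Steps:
$H{\left(Y,y \right)} = -62 + y$
$\frac{Q{\left(-17,44 \right)} - 2067}{-701 + H{\left(M{\left(8 \right)},-43 \right)}} = \frac{\left(-17\right) 44 - 2067}{-701 - 105} = \frac{-748 - 2067}{-701 - 105} = - \frac{2815}{-806} = \left(-2815\right) \left(- \frac{1}{806}\right) = \frac{2815}{806}$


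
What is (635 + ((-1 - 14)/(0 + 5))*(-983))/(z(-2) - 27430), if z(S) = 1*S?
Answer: -448/3429 ≈ -0.13065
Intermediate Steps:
z(S) = S
(635 + ((-1 - 14)/(0 + 5))*(-983))/(z(-2) - 27430) = (635 + ((-1 - 14)/(0 + 5))*(-983))/(-2 - 27430) = (635 - 15/5*(-983))/(-27432) = (635 - 15*⅕*(-983))*(-1/27432) = (635 - 3*(-983))*(-1/27432) = (635 + 2949)*(-1/27432) = 3584*(-1/27432) = -448/3429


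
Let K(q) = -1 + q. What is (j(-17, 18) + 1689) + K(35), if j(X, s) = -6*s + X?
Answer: 1598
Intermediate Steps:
j(X, s) = X - 6*s
(j(-17, 18) + 1689) + K(35) = ((-17 - 6*18) + 1689) + (-1 + 35) = ((-17 - 108) + 1689) + 34 = (-125 + 1689) + 34 = 1564 + 34 = 1598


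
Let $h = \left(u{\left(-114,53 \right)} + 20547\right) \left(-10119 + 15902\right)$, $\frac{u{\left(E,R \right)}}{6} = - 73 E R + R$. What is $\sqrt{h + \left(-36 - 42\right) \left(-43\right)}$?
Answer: $\sqrt{15424773717} \approx 1.242 \cdot 10^{5}$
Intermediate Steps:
$u{\left(E,R \right)} = 6 R - 438 E R$ ($u{\left(E,R \right)} = 6 \left(- 73 E R + R\right) = 6 \left(R - 73 E R\right) = 6 R - 438 E R$)
$h = 15424770363$ ($h = \left(6 \cdot 53 \left(1 - -8322\right) + 20547\right) \left(-10119 + 15902\right) = \left(6 \cdot 53 \left(1 + 8322\right) + 20547\right) 5783 = \left(6 \cdot 53 \cdot 8323 + 20547\right) 5783 = \left(2646714 + 20547\right) 5783 = 2667261 \cdot 5783 = 15424770363$)
$\sqrt{h + \left(-36 - 42\right) \left(-43\right)} = \sqrt{15424770363 + \left(-36 - 42\right) \left(-43\right)} = \sqrt{15424770363 - -3354} = \sqrt{15424770363 + 3354} = \sqrt{15424773717}$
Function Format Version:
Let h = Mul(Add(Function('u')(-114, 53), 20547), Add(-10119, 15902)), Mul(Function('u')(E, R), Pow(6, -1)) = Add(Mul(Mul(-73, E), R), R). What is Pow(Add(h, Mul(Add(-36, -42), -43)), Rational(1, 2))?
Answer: Pow(15424773717, Rational(1, 2)) ≈ 1.2420e+5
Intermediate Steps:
Function('u')(E, R) = Add(Mul(6, R), Mul(-438, E, R)) (Function('u')(E, R) = Mul(6, Add(Mul(Mul(-73, E), R), R)) = Mul(6, Add(Mul(-73, E, R), R)) = Mul(6, Add(R, Mul(-73, E, R))) = Add(Mul(6, R), Mul(-438, E, R)))
h = 15424770363 (h = Mul(Add(Mul(6, 53, Add(1, Mul(-73, -114))), 20547), Add(-10119, 15902)) = Mul(Add(Mul(6, 53, Add(1, 8322)), 20547), 5783) = Mul(Add(Mul(6, 53, 8323), 20547), 5783) = Mul(Add(2646714, 20547), 5783) = Mul(2667261, 5783) = 15424770363)
Pow(Add(h, Mul(Add(-36, -42), -43)), Rational(1, 2)) = Pow(Add(15424770363, Mul(Add(-36, -42), -43)), Rational(1, 2)) = Pow(Add(15424770363, Mul(-78, -43)), Rational(1, 2)) = Pow(Add(15424770363, 3354), Rational(1, 2)) = Pow(15424773717, Rational(1, 2))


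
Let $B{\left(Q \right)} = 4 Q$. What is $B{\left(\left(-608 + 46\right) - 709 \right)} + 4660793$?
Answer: $4655709$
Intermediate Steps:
$B{\left(\left(-608 + 46\right) - 709 \right)} + 4660793 = 4 \left(\left(-608 + 46\right) - 709\right) + 4660793 = 4 \left(-562 - 709\right) + 4660793 = 4 \left(-1271\right) + 4660793 = -5084 + 4660793 = 4655709$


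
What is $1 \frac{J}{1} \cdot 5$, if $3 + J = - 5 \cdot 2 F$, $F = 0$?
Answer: $-15$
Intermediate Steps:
$J = -3$ ($J = -3 - 5 \cdot 2 \cdot 0 = -3 - 0 = -3 + 0 = -3$)
$1 \frac{J}{1} \cdot 5 = 1 - \frac{3}{1} \cdot 5 = 1 \left(-3\right) 1 \cdot 5 = 1 \left(\left(-3\right) 5\right) = 1 \left(-15\right) = -15$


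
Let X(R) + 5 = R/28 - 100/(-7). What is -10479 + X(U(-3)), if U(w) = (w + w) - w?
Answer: -293155/28 ≈ -10470.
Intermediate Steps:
U(w) = w (U(w) = 2*w - w = w)
X(R) = 65/7 + R/28 (X(R) = -5 + (R/28 - 100/(-7)) = -5 + (R*(1/28) - 100*(-1/7)) = -5 + (R/28 + 100/7) = -5 + (100/7 + R/28) = 65/7 + R/28)
-10479 + X(U(-3)) = -10479 + (65/7 + (1/28)*(-3)) = -10479 + (65/7 - 3/28) = -10479 + 257/28 = -293155/28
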